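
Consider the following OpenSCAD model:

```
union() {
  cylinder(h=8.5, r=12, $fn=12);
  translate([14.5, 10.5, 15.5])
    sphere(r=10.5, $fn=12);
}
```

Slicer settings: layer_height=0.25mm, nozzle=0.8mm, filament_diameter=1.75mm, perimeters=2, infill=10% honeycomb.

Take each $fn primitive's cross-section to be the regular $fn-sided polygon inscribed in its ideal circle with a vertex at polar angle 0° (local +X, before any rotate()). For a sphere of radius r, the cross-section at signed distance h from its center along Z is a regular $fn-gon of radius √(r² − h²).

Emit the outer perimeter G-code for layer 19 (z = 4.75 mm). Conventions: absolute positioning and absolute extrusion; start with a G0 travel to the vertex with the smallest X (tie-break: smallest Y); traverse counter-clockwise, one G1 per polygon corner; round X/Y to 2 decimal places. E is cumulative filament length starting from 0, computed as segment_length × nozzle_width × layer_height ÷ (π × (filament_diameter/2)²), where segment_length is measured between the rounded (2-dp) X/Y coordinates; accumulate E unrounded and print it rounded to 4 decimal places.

At z = 4.75 mm: the cylinder: section is a regular 12-gon, circumradius r=12; the sphere at (14.5, 10.5) is not intersected at this z (|z−center|=10.750 > r=10.5); Combining (union): only the r=12 cylinder is present, so the union is just that shape — 1 connected region. The outline is a single polygon with 12 vertices. Extrusion per mm of travel: 0.8 × 0.25 / (π × 0.875²) = 0.083150. Accumulating E over each segment gives final E = 6.1973.

G0 X-12.00 Y0.00 Z4.75
G1 X-10.39 Y-6.00 E0.5166
G1 X-6.00 Y-10.39 E1.0328
G1 X0.00 Y-12.00 E1.5493
G1 X6.00 Y-10.39 E2.0659
G1 X10.39 Y-6.00 E2.5821
G1 X12.00 Y0.00 E3.0987
G1 X10.39 Y6.00 E3.6152
G1 X6.00 Y10.39 E4.1314
G1 X0.00 Y12.00 E4.6480
G1 X-6.00 Y10.39 E5.1645
G1 X-10.39 Y6.00 E5.6808
G1 X-12.00 Y0.00 E6.1973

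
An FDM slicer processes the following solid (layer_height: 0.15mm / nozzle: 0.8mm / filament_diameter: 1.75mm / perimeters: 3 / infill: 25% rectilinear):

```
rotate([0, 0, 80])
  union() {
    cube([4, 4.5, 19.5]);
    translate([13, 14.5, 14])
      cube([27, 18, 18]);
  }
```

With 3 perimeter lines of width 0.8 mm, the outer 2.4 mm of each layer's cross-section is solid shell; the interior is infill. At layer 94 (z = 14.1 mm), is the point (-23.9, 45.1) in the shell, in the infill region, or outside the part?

outside

At z = 14.1 mm: the cube is present — its section is the full 4×4.5 rectangle; the cube at (13, 14.5) (footprint 27×18) is included at this height; Merging all regions: the 2 present regions are separate (no shared area or edge), so areas and boundary lengths simply add and each stays a separate island — 2 connected regions; (whole slice rotated 80° about Z — lengths, areas and connectivity unchanged). Overall, the cross-section has 2 separate islands. Undo the 80° rotation: the query point maps to (40.265, 31.368) in the un-rotated model frame. The nearest boundary edge runs (40.00, 32.50)→(40.00, 14.50); distance from the point to it = 0.26 mm. The point is not inside any of the regions above, so it lies outside the cross-section (0.26 mm from the nearest boundary).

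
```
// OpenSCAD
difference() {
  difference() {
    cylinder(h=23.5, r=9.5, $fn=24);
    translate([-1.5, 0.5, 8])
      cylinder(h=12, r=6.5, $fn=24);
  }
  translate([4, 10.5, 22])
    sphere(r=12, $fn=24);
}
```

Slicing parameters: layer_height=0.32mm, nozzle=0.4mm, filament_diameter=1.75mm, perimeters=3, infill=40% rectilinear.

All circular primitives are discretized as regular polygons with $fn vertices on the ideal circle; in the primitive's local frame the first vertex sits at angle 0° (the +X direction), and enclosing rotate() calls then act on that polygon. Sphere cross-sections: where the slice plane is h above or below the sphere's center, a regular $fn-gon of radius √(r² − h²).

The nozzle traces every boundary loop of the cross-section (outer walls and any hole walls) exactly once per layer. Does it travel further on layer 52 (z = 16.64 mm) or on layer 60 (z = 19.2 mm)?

Layer 52 (z = 16.64): the cylinder: section is a regular 24-gon, circumradius r=9.5 (perimeter = 2·24·9.500·sin(180°/24) = 59.52 mm); the r=6.5 cylinder at (-1.5, 0.5) gives a regular 24-gon of circumradius 6.5 (constant along its height) (perimeter = 2·24·6.500·sin(180°/24) = 40.72 mm); Taking the first minus the rest: starting from the r=9.5 cylinder, the r=6.5 cylinder at (-1.5, 0.5) lies wholly inside it (removes its full 131.22 mm² and its 40.72 mm outline becomes a hole wall) — boundary (outer + 1 inner loop) = 100.24 mm; the r=12 sphere at (4, 10.5) slices to a regular 24-gon of circumradius 10.736 (√(r²−h²) with h=5.36 from center) (perimeter = 2·24·10.736·sin(180°/24) = 67.27 mm); Taking the first minus the rest: starting from the result so far, the r=12 sphere at (4, 10.5) partially overlaps it — only the 55.65 mm² overlap (of its 358.01 mm²) is removed, clipping the outline — boundary = 71.12 mm. So its perimeter = 71.12 mm. Layer 60 (z = 19.2): the cylinder: section is a regular 24-gon, circumradius r=9.5 (perimeter = 2·24·9.500·sin(180°/24) = 59.52 mm); the cylinder at (-1.5, 0.5): section is a regular 24-gon, circumradius r=6.5 (perimeter = 2·24·6.500·sin(180°/24) = 40.72 mm); Taking the first minus the rest: starting from the r=9.5 cylinder, the r=6.5 cylinder at (-1.5, 0.5) lies wholly inside it (removes its full 131.22 mm² and its 40.72 mm outline becomes a hole wall) — boundary (outer + 1 inner loop) = 100.24 mm; the r=12 sphere at (4, 10.5) slices to a regular 24-gon of circumradius 11.669 (√(r²−h²) with h=2.8 from center) (perimeter = 2·24·11.669·sin(180°/24) = 73.11 mm); Taking the first minus the rest: starting from that combined region, the r=12 sphere at (4, 10.5) partially overlaps it — only the 61.65 mm² overlap (of its 422.89 mm²) is removed, clipping the outline — boundary = 67.47 mm. So its perimeter = 67.47 mm. Layer 52 is larger (71.12 vs 67.47 mm).

layer 52 (z = 16.64 mm)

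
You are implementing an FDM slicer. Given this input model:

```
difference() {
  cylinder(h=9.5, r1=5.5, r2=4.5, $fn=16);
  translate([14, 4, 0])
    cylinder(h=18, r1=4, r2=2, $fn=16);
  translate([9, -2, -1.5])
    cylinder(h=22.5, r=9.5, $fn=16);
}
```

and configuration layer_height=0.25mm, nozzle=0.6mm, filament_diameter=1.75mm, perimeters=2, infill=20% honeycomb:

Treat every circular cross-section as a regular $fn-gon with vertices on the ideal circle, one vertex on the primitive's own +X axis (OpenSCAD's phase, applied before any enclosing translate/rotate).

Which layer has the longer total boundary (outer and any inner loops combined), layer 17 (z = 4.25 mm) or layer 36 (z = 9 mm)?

layer 17 (z = 4.25 mm)

Layer 17 (z = 4.25): the cone: at t=0.447 of its height the radius interpolates to r₁+(r₂−r₁)t = 5.053, giving a regular 16-gon of that circumradius (perimeter = 2·16·5.053·sin(180°/16) = 31.54 mm); the cone at (14, 4) (r1=4→r2=2) has section circumradius 3.528 here — a regular 16-gon (perimeter = 2·16·3.528·sin(180°/16) = 22.02 mm); the r=9.5 cylinder at (9, -2) contributes a regular 16-gon of circumradius 9.5 (perimeter = 2·16·9.500·sin(180°/16) = 59.31 mm); Subtracting the remaining from the first: starting from the cone, the cone at (14, 4) misses the remaining region (no effect); the r=9.5 cylinder at (9, -2) partially overlaps it — only the 36.08 mm² overlap (of its 276.30 mm²) is removed, clipping the outline — boundary = 28.38 mm. So its perimeter = 28.38 mm. Layer 36 (z = 9): the cone contributes a regular 16-gon of circumradius 4.553 (interpolated between r1=5.5 and r2=4.5 at t=0.947) (perimeter = 2·16·4.553·sin(180°/16) = 28.42 mm); the cone at (14, 4): at t=0.500 of its height the radius interpolates to r₁+(r₂−r₁)t = 3.000, giving a regular 16-gon of that circumradius (perimeter = 2·16·3.000·sin(180°/16) = 18.73 mm); the r=9.5 cylinder at (9, -2) contributes a regular 16-gon of circumradius 9.5 (perimeter = 2·16·9.500·sin(180°/16) = 59.31 mm); Subtracting the remaining from the first: starting from the cone, the cone at (14, 4) misses the remaining region (no effect); the r=9.5 cylinder at (9, -2) partially overlaps it — only the 29.78 mm² overlap (of its 276.30 mm²) is removed, clipping the outline — boundary = 25.45 mm. So its perimeter = 25.45 mm. Layer 17 is larger (28.38 vs 25.45 mm).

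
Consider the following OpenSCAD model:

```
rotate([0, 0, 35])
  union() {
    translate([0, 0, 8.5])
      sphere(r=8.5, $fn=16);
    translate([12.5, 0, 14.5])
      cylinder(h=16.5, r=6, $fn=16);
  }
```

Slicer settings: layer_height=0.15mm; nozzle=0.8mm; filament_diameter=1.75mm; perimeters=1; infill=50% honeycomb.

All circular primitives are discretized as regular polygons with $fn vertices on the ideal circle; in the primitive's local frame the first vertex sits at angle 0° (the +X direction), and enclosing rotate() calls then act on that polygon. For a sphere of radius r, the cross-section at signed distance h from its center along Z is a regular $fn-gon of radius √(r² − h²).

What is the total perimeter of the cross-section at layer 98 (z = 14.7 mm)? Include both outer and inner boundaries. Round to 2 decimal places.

At z = 14.7 mm: the r=8.5 sphere slices to a regular 16-gon of circumradius 5.815 (√(r²−h²) with h=6.2 from center) (perimeter = 2·16·5.815·sin(180°/16) = 36.30 mm); the r=6 cylinder at (12.5, 0) gives a regular 16-gon of circumradius 6 (constant along its height) (perimeter = 2·16·6.000·sin(180°/16) = 37.46 mm); Merging all regions: the 2 present regions are separate (no shared area or edge), so areas and boundary lengths simply add and each stays a separate island — boundary = 73.76 mm; (rotated 35° about Z; rotation is an isometry so areas/perimeters/island counts are preserved). Overall, the cross-section has 2 separate islands. Total boundary length (outer) = 73.76 mm.

73.76 mm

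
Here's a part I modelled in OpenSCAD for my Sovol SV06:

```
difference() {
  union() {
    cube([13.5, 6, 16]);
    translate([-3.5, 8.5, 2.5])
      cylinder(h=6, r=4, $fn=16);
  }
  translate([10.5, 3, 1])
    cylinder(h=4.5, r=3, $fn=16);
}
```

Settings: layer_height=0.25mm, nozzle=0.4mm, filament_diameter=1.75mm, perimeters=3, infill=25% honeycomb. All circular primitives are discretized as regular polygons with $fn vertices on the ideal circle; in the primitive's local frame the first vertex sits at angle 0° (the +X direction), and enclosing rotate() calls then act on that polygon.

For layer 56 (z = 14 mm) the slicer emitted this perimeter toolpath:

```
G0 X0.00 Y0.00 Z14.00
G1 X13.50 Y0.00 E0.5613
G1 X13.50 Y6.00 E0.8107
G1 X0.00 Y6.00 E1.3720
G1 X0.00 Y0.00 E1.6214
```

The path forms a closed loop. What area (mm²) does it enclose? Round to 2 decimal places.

81.00 mm²

Apply the shoelace formula to the sequence of (X, Y) vertices; enclosed area = 81.00 mm².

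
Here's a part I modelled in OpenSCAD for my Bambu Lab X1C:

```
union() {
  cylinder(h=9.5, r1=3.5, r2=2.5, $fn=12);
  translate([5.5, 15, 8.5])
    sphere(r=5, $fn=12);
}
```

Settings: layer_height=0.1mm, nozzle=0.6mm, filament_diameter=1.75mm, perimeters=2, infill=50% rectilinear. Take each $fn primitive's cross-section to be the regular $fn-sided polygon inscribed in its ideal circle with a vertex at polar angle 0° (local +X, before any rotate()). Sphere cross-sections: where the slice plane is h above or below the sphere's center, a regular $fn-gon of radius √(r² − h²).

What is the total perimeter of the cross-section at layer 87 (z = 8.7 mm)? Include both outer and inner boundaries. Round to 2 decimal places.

47.09 mm

At z = 8.7 mm: the cone (r1=3.5→r2=2.5) has section circumradius 2.584 here — a regular 12-gon (perimeter = 2·12·2.584·sin(180°/12) = 16.05 mm); the sphere at (5.5, 15): section is a regular 12-gon, circumradius = √(r²−h²) = √(5²−0.2²) = 4.996 (perimeter = 2·12·4.996·sin(180°/12) = 31.03 mm); Merging all regions: the 2 present regions are separate (no shared area or edge), so areas and boundary lengths simply add and each stays a separate island — boundary = 47.09 mm. Overall, the cross-section has 2 separate islands. Total boundary length (outer) = 47.09 mm.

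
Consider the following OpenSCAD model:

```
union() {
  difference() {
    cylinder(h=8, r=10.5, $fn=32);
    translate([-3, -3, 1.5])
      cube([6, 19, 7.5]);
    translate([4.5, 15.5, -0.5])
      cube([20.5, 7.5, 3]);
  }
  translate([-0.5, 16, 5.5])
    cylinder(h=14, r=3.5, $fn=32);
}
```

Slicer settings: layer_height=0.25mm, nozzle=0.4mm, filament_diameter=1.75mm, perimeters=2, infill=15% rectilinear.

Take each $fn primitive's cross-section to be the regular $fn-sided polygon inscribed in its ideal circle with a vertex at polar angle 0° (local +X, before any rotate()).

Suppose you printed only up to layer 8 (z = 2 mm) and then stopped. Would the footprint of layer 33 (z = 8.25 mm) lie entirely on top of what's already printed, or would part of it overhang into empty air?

part overhangs

Compare the two slices. At z = 2: the cylinder: section is a regular 32-gon, circumradius r=10.5 (area = (32/2)·10.500²·sin(360°/32) = 344.14 mm²); the 6×19 cube at (-3, -3) contributes its full rectangle (area 114.00 mm²); the 20.5×7.5 cube at (4.5, 15.5) contributes its full rectangle (area 153.75 mm²); After the difference (first − rest): starting from the r=10.5 cylinder (344.14 mm²), the 6×19 cube at (-3, -3) partially overlaps it — only the 79.93 mm² overlap (of its 114.00 mm²) is removed, clipping the outline; the 20.5×7.5 cube at (4.5, 15.5) misses the remaining region (no effect) — area = 264.21 mm²; the cylinder at (-0.5, 16) is absent (z outside [5.5, 19.5]); Combining (union): only the result so far is present, so the union is just that shape — area = 264.21 mm². At z = 8.25: the cylinder is not intersected at this z (z outside [0, 8]); the cube at (-3, -3) is present — its section is the full 6×19 rectangle (area 114.00 mm²); the cube at (4.5, 15.5) does not reach this height (z outside [-0.5, 2.5]); Taking the first minus the rest: the first operand is absent here, so nothing remains; the r=3.5 cylinder at (-0.5, 16) contributes a regular 32-gon of circumradius 3.5 (area = (32/2)·3.500²·sin(360°/32) = 38.24 mm²); Merging all regions: only the r=3.5 cylinder at (-0.5, 16) is present, so the union is just that shape — area = 38.24 mm². Checking containment: at z = 8.25 the cross-section extends beyond the z = 2 cross-section by about 38.24 mm².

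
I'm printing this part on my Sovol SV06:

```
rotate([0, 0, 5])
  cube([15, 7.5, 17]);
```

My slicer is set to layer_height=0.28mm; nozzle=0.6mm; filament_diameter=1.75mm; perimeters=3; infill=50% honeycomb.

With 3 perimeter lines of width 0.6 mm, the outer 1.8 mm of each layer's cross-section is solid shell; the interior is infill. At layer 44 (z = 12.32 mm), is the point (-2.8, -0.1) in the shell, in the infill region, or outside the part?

At z = 12.32 mm: the cube (footprint 15×7.5) is included at this height; (whole slice rotated 5° about Z — lengths, areas and connectivity unchanged). Overall, the cross-section is a single solid region. Undo the 5° rotation: the query point maps to (-2.798, 0.144) in the un-rotated model frame. The nearest boundary edge runs (0.00, 7.50)→(0.00, 0.00); distance from the point to it = 2.80 mm. The point is not inside any of the regions above, so it lies outside the cross-section (2.80 mm from the nearest boundary).

outside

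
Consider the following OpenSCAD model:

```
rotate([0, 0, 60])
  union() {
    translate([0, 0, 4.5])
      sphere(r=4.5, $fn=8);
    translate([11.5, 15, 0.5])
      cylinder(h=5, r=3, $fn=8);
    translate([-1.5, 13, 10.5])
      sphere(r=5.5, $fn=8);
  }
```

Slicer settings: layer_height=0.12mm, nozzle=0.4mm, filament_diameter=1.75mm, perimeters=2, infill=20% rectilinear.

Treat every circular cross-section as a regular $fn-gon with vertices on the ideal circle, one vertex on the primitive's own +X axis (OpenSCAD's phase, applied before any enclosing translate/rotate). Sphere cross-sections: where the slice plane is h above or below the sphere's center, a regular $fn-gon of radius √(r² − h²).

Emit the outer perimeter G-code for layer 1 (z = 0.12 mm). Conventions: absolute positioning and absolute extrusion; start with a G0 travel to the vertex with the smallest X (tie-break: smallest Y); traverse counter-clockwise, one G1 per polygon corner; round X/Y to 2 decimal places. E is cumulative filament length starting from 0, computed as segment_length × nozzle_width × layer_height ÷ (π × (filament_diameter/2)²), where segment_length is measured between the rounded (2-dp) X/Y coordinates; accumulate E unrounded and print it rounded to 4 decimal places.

G0 X-1.00 Y-0.27 Z0.12
G1 X-0.52 Y-0.89 E0.0156
G1 X0.27 Y-1.00 E0.0316
G1 X0.89 Y-0.52 E0.0472
G1 X1.00 Y0.27 E0.0631
G1 X0.52 Y0.89 E0.0788
G1 X-0.27 Y1.00 E0.0947
G1 X-0.89 Y0.52 E0.1103
G1 X-1.00 Y-0.27 E0.1263

At z = 0.12 mm: the sphere: section is a regular 8-gon, circumradius = √(r²−h²) = √(4.5²−4.38²) = 1.032; the cylinder at (11.5, 15) is absent (z outside [0.5, 5.5]); the sphere at (-1.5, 13) is absent (|z−center|=10.380 > r=5.5); Taking the union: only the r=4.5 sphere is present, so the union is just that shape — 1 connected region; (rotated 60° about Z; rotation is an isometry so areas/perimeters/island counts are preserved). The outline is a single polygon with 8 vertices. Extrusion per mm of travel: 0.4 × 0.12 / (π × 0.875²) = 0.019956. Accumulating E over each segment gives final E = 0.1263.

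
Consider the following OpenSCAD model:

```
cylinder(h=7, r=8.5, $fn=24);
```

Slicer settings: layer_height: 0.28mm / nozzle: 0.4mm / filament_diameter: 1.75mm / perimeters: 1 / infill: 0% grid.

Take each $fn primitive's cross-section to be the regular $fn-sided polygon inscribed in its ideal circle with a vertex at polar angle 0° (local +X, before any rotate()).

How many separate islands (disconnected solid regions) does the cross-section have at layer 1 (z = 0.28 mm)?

At z = 0.28 mm: the r=8.5 cylinder gives a regular 24-gon of circumradius 8.5 (constant along its height). Overall, the cross-section is a single solid region. Island count = 1.

1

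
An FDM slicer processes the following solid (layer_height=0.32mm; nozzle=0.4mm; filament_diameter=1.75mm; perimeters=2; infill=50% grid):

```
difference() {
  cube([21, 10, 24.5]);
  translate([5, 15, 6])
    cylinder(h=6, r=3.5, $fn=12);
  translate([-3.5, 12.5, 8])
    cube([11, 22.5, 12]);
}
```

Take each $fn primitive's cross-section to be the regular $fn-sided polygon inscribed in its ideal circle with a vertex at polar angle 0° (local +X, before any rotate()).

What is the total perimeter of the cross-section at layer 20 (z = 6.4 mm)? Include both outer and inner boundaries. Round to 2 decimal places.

62.00 mm

At z = 6.4 mm: the cube (footprint 21×10) is included at this height (perimeter 62.00 mm); the r=3.5 cylinder at (5, 15) gives a regular 12-gon of circumradius 3.5 (constant along its height) (perimeter = 2·12·3.500·sin(180°/12) = 21.74 mm); the cube at (-3.5, 12.5) is not intersected at this z (z outside [8, 20]); Subtracting the remaining from the first: starting from the 21×10 cube, the r=3.5 cylinder at (5, 15) misses the remaining region (no effect) — boundary = 62.00 mm. Overall, the cross-section is a single solid region. Total boundary length (outer) = 62.00 mm.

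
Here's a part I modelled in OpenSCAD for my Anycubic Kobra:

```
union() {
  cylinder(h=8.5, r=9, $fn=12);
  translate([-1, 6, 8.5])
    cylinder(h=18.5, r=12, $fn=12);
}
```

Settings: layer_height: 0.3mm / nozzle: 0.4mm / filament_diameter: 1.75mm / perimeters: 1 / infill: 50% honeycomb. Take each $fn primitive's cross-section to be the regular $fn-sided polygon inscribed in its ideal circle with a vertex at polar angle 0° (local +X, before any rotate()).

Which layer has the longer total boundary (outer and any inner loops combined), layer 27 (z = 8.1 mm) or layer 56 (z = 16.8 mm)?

layer 56 (z = 16.8 mm)

Layer 27 (z = 8.1): the cylinder: section is a regular 12-gon, circumradius r=9 (perimeter = 2·12·9.000·sin(180°/12) = 55.90 mm); the cylinder at (-1, 6) does not reach this height (z outside [8.5, 27]); Taking the union: only the r=9 cylinder is present, so the union is just that shape — boundary = 55.90 mm. So its perimeter = 55.90 mm. Layer 56 (z = 16.8): the cylinder is not intersected at this z (z outside [0, 8.5]); the cylinder at (-1, 6): section is a regular 12-gon, circumradius r=12 (perimeter = 2·12·12.000·sin(180°/12) = 74.54 mm); Merging all regions: only the r=12 cylinder at (-1, 6) is present, so the union is just that shape — boundary = 74.54 mm. So its perimeter = 74.54 mm. Layer 56 is larger (74.54 vs 55.90 mm).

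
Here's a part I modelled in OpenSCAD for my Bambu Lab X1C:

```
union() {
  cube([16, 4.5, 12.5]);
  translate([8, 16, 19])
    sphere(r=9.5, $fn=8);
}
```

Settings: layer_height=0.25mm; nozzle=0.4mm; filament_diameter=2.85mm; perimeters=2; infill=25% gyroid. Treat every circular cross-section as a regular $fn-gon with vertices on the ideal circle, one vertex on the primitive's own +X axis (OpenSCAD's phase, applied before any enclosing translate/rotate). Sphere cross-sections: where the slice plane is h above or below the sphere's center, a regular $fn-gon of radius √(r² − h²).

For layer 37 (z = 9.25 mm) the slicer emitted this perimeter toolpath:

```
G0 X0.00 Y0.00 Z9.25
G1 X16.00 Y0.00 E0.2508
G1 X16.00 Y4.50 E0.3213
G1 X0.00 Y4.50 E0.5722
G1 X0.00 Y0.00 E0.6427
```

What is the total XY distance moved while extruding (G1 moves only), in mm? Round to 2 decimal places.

41.00 mm

Sum the Euclidean lengths of each G1 segment: total = 41.00 mm.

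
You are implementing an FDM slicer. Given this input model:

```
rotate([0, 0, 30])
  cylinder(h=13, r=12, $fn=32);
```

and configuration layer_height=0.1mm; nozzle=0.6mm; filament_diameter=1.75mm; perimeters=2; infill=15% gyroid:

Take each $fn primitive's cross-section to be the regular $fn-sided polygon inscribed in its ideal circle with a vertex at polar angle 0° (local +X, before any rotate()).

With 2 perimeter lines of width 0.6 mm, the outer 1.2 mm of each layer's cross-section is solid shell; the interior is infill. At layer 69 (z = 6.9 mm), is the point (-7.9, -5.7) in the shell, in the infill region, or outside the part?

At z = 6.9 mm: the cylinder: section is a regular 32-gon, circumradius r=12; (whole slice rotated 30° about Z — lengths, areas and connectivity unchanged). Overall, the cross-section is a single solid region. Undo the 30° rotation: the query point maps to (-9.692, -0.986) in the un-rotated model frame. The nearest boundary edge runs (-12.00, 0.00)→(-11.77, -2.34); distance from the point to it = 2.20 mm. The point is inside the cross-section and 2.20 mm from the nearest boundary — more than the 1.2 mm shell width (2 × 0.6), so it's in the infill interior.

infill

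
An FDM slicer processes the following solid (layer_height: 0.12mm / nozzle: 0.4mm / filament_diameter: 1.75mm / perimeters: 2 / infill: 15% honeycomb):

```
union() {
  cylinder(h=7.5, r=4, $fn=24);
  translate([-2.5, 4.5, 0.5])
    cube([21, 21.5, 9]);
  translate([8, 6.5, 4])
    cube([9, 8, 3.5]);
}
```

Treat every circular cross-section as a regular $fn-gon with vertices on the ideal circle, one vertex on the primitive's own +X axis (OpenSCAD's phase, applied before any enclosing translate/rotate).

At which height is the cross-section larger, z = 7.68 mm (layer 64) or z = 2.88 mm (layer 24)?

Layer 64 (z = 7.68): the cylinder does not reach this height (z outside [0, 7.5]); the cube at (-2.5, 4.5) (footprint 21×21.5) is included at this height (area 451.50 mm²); the cube at (8, 6.5) does not reach this height (z outside [4, 7.5]); Taking the union: only the 21×21.5 cube at (-2.5, 4.5) is present, so the union is just that shape — area = 451.50 mm². So its area = 451.50 mm². Layer 24 (z = 2.88): the cylinder: section is a regular 24-gon, circumradius r=4 (area = (24/2)·4.000²·sin(360°/24) = 49.69 mm²); the cube at (-2.5, 4.5) (footprint 21×21.5) is included at this height (area 451.50 mm²); the cube at (8, 6.5) does not reach this height (z outside [4, 7.5]); Combining (union): the 2 present regions are separate (no shared area or edge), so areas and boundary lengths simply add and each stays a separate island — area = 501.19 mm². So its area = 501.19 mm². Layer 24 is larger (501.19 vs 451.50 mm²).

layer 24 (z = 2.88 mm)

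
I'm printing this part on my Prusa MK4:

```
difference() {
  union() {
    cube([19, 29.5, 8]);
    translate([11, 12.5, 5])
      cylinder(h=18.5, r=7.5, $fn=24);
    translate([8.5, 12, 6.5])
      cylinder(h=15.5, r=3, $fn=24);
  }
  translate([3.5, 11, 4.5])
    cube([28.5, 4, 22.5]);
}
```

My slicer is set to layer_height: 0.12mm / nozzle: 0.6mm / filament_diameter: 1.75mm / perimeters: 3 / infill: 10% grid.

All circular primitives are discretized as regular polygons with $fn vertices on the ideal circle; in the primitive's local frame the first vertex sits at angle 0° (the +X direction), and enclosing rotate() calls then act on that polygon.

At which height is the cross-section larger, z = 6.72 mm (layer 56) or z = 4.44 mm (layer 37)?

Layer 56 (z = 6.72): the cube is present — its section is the full 19×29.5 rectangle (area 560.50 mm²); the r=7.5 cylinder at (11, 12.5) contributes a regular 24-gon of circumradius 7.5 (area = (24/2)·7.500²·sin(360°/24) = 174.70 mm²); the cylinder at (8.5, 12): section is a regular 24-gon, circumradius r=3 (area = (24/2)·3.000²·sin(360°/24) = 27.95 mm²); Taking the union: the regions partially overlap — summed areas 763.16 mm² minus the doubly-counted overlap 202.66 mm² gives 560.50 mm² — area = 560.50 mm²; the 28.5×4 cube at (3.5, 11) contributes its full rectangle (area 114.00 mm²); After the difference (first − rest): starting from that combined region (560.50 mm²), the 28.5×4 cube at (3.5, 11) partially overlaps it — only the 62.00 mm² overlap (of its 114.00 mm²) is removed, clipping the outline — area = 498.50 mm². So its area = 498.50 mm². Layer 37 (z = 4.44): the 19×29.5 cube contributes its full rectangle (area 560.50 mm²); the cylinder at (11, 12.5) is absent (z outside [5, 23.5]); the cylinder at (8.5, 12) does not reach this height (z outside [6.5, 22]); Combining (union): only the 19×29.5 cube is present, so the union is just that shape — area = 560.50 mm²; the cube at (3.5, 11) is absent (z outside [4.5, 27]); Taking the first minus the rest: none of the subtracted shapes is present at this height, so that combined region is unchanged — area = 560.50 mm². So its area = 560.50 mm². Layer 37 is larger (560.50 vs 498.50 mm²).

layer 37 (z = 4.44 mm)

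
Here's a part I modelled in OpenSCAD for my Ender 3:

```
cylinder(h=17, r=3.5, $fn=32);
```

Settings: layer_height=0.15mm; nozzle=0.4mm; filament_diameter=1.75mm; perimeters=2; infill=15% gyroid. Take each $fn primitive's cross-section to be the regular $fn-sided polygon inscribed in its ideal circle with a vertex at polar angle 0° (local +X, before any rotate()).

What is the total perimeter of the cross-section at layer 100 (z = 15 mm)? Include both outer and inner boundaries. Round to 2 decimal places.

21.96 mm

At z = 15 mm: the r=3.5 cylinder contributes a regular 32-gon of circumradius 3.5 (perimeter = 2·32·3.500·sin(180°/32) = 21.96 mm). Overall, the cross-section is a single solid region. Total boundary length (outer) = 21.96 mm.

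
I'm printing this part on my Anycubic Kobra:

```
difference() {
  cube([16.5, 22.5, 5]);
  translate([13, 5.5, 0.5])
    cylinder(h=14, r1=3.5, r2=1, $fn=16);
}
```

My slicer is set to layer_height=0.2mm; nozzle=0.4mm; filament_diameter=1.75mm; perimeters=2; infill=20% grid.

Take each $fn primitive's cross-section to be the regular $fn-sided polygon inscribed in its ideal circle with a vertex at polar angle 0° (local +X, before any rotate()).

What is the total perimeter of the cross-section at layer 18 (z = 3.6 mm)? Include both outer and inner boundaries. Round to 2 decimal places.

96.39 mm

At z = 3.6 mm: the 16.5×22.5 cube contributes its full rectangle (perimeter 78.00 mm); the cone at (13, 5.5) (r1=3.5→r2=1) has section circumradius 2.946 here — a regular 16-gon (perimeter = 2·16·2.946·sin(180°/16) = 18.39 mm); Subtracting the remaining from the first: starting from the 16.5×22.5 cube, the cone at (13, 5.5) lies wholly inside it (removes its full 26.58 mm² and its 18.39 mm outline becomes a hole wall) — boundary (outer + 1 inner loop) = 96.39 mm. Overall, the cross-section is one region with 1 hole. Total boundary length (outer + inner) = 96.39 mm.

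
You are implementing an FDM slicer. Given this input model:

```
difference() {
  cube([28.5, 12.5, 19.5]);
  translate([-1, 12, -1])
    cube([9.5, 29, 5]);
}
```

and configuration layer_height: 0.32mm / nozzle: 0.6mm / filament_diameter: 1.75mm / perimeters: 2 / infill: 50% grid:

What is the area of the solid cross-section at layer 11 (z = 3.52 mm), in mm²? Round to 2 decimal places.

At z = 3.52 mm: the 28.5×12.5 cube contributes its full rectangle (area 356.25 mm²); the cube at (-1, 12) is present — its section is the full 9.5×29 rectangle (area 275.50 mm²); Taking the first minus the rest: starting from the 28.5×12.5 cube (356.25 mm²), the 9.5×29 cube at (-1, 12) partially overlaps it — only the 4.25 mm² overlap (of its 275.50 mm²) is removed, clipping the outline — area = 352.00 mm². Overall, the cross-section is a single solid region. Net area = 352.00 mm².

352.00 mm²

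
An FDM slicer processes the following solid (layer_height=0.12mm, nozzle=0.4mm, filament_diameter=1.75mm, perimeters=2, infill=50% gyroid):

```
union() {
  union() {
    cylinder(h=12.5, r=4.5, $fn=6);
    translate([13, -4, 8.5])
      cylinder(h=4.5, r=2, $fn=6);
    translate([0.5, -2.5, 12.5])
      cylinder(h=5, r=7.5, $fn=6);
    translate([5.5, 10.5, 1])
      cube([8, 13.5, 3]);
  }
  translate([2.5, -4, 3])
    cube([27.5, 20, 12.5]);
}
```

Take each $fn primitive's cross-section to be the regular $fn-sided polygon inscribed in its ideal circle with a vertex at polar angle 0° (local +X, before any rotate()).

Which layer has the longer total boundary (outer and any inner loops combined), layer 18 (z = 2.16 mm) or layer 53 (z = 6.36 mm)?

Layer 18 (z = 2.16): the r=4.5 cylinder contributes a regular 6-gon of circumradius 4.5 (perimeter = 2·6·4.500·sin(180°/6) = 27.00 mm); the cylinder at (13, -4) is absent (z outside [8.5, 13]); the cylinder at (0.5, -2.5) is not intersected at this z (z outside [12.5, 17.5]); the 8×13.5 cube at (5.5, 10.5) contributes its full rectangle (perimeter 43.00 mm); Merging all regions: the 2 present regions are separate (no shared area or edge), so areas and boundary lengths simply add and each stays a separate island — boundary = 70.00 mm; the cube at (2.5, -4) is not intersected at this z (z outside [3, 15.5]); Taking the union: only the result so far is present, so the union is just that shape — boundary = 70.00 mm. So its perimeter = 70.00 mm. Layer 53 (z = 6.36): the r=4.5 cylinder gives a regular 6-gon of circumradius 4.5 (constant along its height) (perimeter = 2·6·4.500·sin(180°/6) = 27.00 mm); the cylinder at (13, -4) is absent (z outside [8.5, 13]); the cylinder at (0.5, -2.5) does not reach this height (z outside [12.5, 17.5]); the cube at (5.5, 10.5) is not intersected at this z (z outside [1, 4]); Merging all regions: only the r=4.5 cylinder is present, so the union is just that shape — boundary = 27.00 mm; the cube at (2.5, -4) is present — its section is the full 27.5×20 rectangle (perimeter 95.00 mm); Merging all regions: the regions partially overlap (shared area 6.93 mm²), so the edge portions inside another operand are dropped and the merged outline is re-measured after clipping — boundary = 107.07 mm. So its perimeter = 107.07 mm. Layer 53 is larger (107.07 vs 70.00 mm).

layer 53 (z = 6.36 mm)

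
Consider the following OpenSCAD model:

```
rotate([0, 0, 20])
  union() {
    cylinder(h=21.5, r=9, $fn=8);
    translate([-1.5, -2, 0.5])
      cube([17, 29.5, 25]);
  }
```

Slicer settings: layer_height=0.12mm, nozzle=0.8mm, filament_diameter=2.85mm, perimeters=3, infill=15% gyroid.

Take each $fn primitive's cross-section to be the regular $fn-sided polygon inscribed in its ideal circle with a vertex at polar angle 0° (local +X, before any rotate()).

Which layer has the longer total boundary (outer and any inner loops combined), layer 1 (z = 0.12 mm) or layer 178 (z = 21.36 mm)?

Layer 1 (z = 0.12): the cylinder: section is a regular 8-gon, circumradius r=9 (perimeter = 2·8·9.000·sin(180°/8) = 55.11 mm); the cube at (-1.5, -2) does not reach this height (z outside [0.5, 25.5]); Merging all regions: only the r=9 cylinder is present, so the union is just that shape — boundary = 55.11 mm; (rotated 20° about Z; rotation is an isometry so areas/perimeters/island counts are preserved). So its perimeter = 55.11 mm. Layer 178 (z = 21.36): the r=9 cylinder gives a regular 8-gon of circumradius 9 (constant along its height) (perimeter = 2·8·9.000·sin(180°/8) = 55.11 mm); the cube at (-1.5, -2) is present — its section is the full 17×29.5 rectangle (perimeter 93.00 mm); Taking the union: the regions partially overlap (shared area 90.48 mm²), so the edge portions inside another operand are dropped and the merged outline is re-measured after clipping — boundary = 110.49 mm; (whole slice rotated 20° about Z — lengths, areas and connectivity unchanged). So its perimeter = 110.49 mm. Layer 178 is larger (110.49 vs 55.11 mm).

layer 178 (z = 21.36 mm)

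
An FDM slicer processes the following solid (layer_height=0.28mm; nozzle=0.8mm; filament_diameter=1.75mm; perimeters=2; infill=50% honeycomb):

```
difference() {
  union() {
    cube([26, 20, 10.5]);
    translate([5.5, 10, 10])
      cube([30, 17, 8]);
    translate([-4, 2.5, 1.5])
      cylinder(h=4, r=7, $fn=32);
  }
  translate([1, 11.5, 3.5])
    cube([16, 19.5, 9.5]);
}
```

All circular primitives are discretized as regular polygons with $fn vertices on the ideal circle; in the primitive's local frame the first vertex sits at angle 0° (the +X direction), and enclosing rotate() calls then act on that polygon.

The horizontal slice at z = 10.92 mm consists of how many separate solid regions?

1

At z = 10.92 mm: the cube is absent (z outside [0, 10.5]); the cube at (5.5, 10) is present — its section is the full 30×17 rectangle; the cylinder at (-4, 2.5) does not reach this height (z outside [1.5, 5.5]); Combining (union): only the 30×17 cube at (5.5, 10) is present, so the union is just that shape — 1 connected region; the 16×19.5 cube at (1, 11.5) contributes its full rectangle; After the difference (first − rest): starting from that combined region, the 16×19.5 cube at (1, 11.5) partially overlaps it — only the 178.25 mm² overlap (of its 312.00 mm²) is removed, clipping the outline — 1 connected region. The result has 1 disconnected region.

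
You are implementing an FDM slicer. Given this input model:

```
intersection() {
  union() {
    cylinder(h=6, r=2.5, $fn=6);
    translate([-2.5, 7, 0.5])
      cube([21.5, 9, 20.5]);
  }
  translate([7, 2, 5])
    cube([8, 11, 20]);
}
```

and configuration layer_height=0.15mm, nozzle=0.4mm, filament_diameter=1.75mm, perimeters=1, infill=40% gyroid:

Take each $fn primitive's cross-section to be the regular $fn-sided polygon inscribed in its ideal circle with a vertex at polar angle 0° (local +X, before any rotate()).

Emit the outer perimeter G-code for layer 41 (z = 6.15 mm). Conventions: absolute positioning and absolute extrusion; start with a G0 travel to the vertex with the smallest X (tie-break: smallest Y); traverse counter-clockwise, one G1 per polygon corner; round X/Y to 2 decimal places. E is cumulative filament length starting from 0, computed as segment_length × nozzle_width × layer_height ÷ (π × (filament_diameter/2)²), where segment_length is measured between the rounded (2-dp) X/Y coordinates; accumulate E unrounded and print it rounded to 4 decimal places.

G0 X7.00 Y7.00 Z6.15
G1 X15.00 Y7.00 E0.1996
G1 X15.00 Y13.00 E0.3492
G1 X7.00 Y13.00 E0.5488
G1 X7.00 Y7.00 E0.6985

At z = 6.15 mm: the cylinder is not intersected at this z (z outside [0, 6]); the 21.5×9 cube at (-2.5, 7) contributes its full rectangle; Taking the union: only the 21.5×9 cube at (-2.5, 7) is present, so the union is just that shape — 1 connected region; the cube at (7, 2) (footprint 8×11) is included at this height; Taking the intersection: the 8×11 cube at (7, 2) partially overlaps that combined region; clipping to the common part keeps 48.00 mm² — 1 connected region. The outline is a single polygon with 4 vertices. Extrusion per mm of travel: 0.4 × 0.15 / (π × 0.875²) = 0.024945. Accumulating E over each segment gives final E = 0.6985.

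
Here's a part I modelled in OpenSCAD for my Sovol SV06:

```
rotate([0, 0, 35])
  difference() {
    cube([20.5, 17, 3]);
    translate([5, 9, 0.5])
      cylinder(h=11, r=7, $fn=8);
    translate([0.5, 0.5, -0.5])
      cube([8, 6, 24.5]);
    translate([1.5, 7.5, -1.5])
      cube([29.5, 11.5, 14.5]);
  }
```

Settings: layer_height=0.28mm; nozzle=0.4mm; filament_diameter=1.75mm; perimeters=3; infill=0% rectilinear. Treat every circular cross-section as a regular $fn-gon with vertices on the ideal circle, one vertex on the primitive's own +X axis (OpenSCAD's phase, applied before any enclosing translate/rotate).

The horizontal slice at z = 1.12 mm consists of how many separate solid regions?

At z = 1.12 mm: the cube (footprint 20.5×17) is included at this height; the r=7 cylinder at (5, 9) gives a regular 8-gon of circumradius 7 (constant along its height); the cube at (0.5, 0.5) is present — its section is the full 8×6 rectangle; the 29.5×11.5 cube at (1.5, 7.5) contributes its full rectangle; Taking the first minus the rest: starting from the 20.5×17 cube, the r=7 cylinder at (5, 9) partially overlaps it — only the 128.94 mm² overlap (of its 138.59 mm²) is removed, clipping the outline; the 8×6 cube at (0.5, 0.5) partially overlaps it — only the 18.73 mm² overlap (of its 48.00 mm²) is removed, clipping the outline; the 29.5×11.5 cube at (1.5, 7.5) partially overlaps it — only the 108.60 mm² overlap (of its 339.25 mm²) is removed, clipping the outline — 2 connected regions; (rotated 35° about Z; rotation is an isometry so areas/perimeters/island counts are preserved). The result has 2 disconnected regions.

2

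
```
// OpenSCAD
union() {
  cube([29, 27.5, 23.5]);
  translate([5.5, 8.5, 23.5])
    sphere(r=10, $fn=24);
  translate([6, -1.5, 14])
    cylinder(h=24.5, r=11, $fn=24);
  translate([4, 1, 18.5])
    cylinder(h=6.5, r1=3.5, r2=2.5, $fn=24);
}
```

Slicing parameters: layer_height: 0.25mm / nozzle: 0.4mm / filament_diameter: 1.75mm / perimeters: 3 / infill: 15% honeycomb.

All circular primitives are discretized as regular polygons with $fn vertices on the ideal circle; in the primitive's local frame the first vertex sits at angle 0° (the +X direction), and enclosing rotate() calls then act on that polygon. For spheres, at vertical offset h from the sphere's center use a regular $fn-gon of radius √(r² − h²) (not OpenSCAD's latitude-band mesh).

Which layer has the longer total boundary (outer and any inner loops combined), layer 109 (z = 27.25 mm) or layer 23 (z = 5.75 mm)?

layer 23 (z = 5.75 mm)

Layer 109 (z = 27.25): the cube is not intersected at this z (z outside [0, 23.5]); the sphere at (5.5, 8.5): section is a regular 24-gon, circumradius = √(r²−h²) = √(10²−3.75²) = 9.270 (perimeter = 2·24·9.270·sin(180°/24) = 58.08 mm); the r=11 cylinder at (6, -1.5) contributes a regular 24-gon of circumradius 11 (perimeter = 2·24·11.000·sin(180°/24) = 68.92 mm); the cone at (4, 1) is not intersected at this z (z outside [18.5, 25]); Merging all regions: the regions partially overlap (shared area 124.84 mm²), so the edge portions inside another operand are dropped and the merged outline is re-measured after clipping — boundary = 84.81 mm. So its perimeter = 84.81 mm. Layer 23 (z = 5.75): the cube (footprint 29×27.5) is included at this height (perimeter 113.00 mm); the sphere at (5.5, 8.5) is absent (|z−center|=17.750 > r=10); the cylinder at (6, -1.5) does not reach this height (z outside [14, 38.5]); the cone at (4, 1) does not reach this height (z outside [18.5, 25]); Merging all regions: only the 29×27.5 cube is present, so the union is just that shape — boundary = 113.00 mm. So its perimeter = 113.00 mm. Layer 23 is larger (113.00 vs 84.81 mm).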